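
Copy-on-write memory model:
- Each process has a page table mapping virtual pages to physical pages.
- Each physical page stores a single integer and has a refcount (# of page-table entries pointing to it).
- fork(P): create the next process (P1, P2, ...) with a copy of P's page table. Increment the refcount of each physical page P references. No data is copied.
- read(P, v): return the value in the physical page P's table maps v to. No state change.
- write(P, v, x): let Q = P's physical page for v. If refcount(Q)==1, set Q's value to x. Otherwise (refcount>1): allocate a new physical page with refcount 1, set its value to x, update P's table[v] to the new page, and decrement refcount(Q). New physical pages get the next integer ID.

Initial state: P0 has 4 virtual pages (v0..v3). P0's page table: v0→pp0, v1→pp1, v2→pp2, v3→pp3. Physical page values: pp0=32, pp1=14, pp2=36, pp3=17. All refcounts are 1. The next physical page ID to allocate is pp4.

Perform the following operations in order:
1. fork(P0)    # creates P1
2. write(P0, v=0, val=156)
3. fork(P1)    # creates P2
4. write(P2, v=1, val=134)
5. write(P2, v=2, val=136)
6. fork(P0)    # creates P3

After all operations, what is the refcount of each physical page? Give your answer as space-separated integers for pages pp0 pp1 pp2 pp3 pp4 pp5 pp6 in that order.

Op 1: fork(P0) -> P1. 4 ppages; refcounts: pp0:2 pp1:2 pp2:2 pp3:2
Op 2: write(P0, v0, 156). refcount(pp0)=2>1 -> COPY to pp4. 5 ppages; refcounts: pp0:1 pp1:2 pp2:2 pp3:2 pp4:1
Op 3: fork(P1) -> P2. 5 ppages; refcounts: pp0:2 pp1:3 pp2:3 pp3:3 pp4:1
Op 4: write(P2, v1, 134). refcount(pp1)=3>1 -> COPY to pp5. 6 ppages; refcounts: pp0:2 pp1:2 pp2:3 pp3:3 pp4:1 pp5:1
Op 5: write(P2, v2, 136). refcount(pp2)=3>1 -> COPY to pp6. 7 ppages; refcounts: pp0:2 pp1:2 pp2:2 pp3:3 pp4:1 pp5:1 pp6:1
Op 6: fork(P0) -> P3. 7 ppages; refcounts: pp0:2 pp1:3 pp2:3 pp3:4 pp4:2 pp5:1 pp6:1

Answer: 2 3 3 4 2 1 1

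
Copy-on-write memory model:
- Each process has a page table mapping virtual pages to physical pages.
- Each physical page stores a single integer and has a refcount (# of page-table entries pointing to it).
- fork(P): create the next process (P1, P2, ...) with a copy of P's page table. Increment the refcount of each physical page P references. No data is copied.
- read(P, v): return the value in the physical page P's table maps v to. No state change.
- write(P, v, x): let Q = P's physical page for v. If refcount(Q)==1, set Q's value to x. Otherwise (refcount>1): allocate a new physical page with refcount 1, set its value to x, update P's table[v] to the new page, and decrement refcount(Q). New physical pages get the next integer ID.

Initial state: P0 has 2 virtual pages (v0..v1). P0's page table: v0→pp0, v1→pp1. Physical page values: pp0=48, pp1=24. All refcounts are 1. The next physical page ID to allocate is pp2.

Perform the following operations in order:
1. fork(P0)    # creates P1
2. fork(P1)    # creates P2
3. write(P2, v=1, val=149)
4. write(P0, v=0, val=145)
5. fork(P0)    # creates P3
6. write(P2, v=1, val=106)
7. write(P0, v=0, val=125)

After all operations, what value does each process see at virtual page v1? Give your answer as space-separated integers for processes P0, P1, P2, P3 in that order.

Op 1: fork(P0) -> P1. 2 ppages; refcounts: pp0:2 pp1:2
Op 2: fork(P1) -> P2. 2 ppages; refcounts: pp0:3 pp1:3
Op 3: write(P2, v1, 149). refcount(pp1)=3>1 -> COPY to pp2. 3 ppages; refcounts: pp0:3 pp1:2 pp2:1
Op 4: write(P0, v0, 145). refcount(pp0)=3>1 -> COPY to pp3. 4 ppages; refcounts: pp0:2 pp1:2 pp2:1 pp3:1
Op 5: fork(P0) -> P3. 4 ppages; refcounts: pp0:2 pp1:3 pp2:1 pp3:2
Op 6: write(P2, v1, 106). refcount(pp2)=1 -> write in place. 4 ppages; refcounts: pp0:2 pp1:3 pp2:1 pp3:2
Op 7: write(P0, v0, 125). refcount(pp3)=2>1 -> COPY to pp4. 5 ppages; refcounts: pp0:2 pp1:3 pp2:1 pp3:1 pp4:1
P0: v1 -> pp1 = 24
P1: v1 -> pp1 = 24
P2: v1 -> pp2 = 106
P3: v1 -> pp1 = 24

Answer: 24 24 106 24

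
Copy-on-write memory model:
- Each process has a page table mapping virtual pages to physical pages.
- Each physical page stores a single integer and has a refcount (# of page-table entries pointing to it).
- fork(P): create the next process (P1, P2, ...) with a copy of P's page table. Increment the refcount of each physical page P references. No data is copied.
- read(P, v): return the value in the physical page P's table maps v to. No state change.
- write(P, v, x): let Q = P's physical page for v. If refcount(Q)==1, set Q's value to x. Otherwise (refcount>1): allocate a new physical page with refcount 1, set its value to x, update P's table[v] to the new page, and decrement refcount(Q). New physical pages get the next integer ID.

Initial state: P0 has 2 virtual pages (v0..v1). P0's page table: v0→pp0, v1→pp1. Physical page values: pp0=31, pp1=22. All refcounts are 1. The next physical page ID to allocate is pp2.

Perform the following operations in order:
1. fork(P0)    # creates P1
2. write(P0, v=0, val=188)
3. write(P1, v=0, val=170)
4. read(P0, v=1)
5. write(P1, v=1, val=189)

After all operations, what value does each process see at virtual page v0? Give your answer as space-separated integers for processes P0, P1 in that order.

Op 1: fork(P0) -> P1. 2 ppages; refcounts: pp0:2 pp1:2
Op 2: write(P0, v0, 188). refcount(pp0)=2>1 -> COPY to pp2. 3 ppages; refcounts: pp0:1 pp1:2 pp2:1
Op 3: write(P1, v0, 170). refcount(pp0)=1 -> write in place. 3 ppages; refcounts: pp0:1 pp1:2 pp2:1
Op 4: read(P0, v1) -> 22. No state change.
Op 5: write(P1, v1, 189). refcount(pp1)=2>1 -> COPY to pp3. 4 ppages; refcounts: pp0:1 pp1:1 pp2:1 pp3:1
P0: v0 -> pp2 = 188
P1: v0 -> pp0 = 170

Answer: 188 170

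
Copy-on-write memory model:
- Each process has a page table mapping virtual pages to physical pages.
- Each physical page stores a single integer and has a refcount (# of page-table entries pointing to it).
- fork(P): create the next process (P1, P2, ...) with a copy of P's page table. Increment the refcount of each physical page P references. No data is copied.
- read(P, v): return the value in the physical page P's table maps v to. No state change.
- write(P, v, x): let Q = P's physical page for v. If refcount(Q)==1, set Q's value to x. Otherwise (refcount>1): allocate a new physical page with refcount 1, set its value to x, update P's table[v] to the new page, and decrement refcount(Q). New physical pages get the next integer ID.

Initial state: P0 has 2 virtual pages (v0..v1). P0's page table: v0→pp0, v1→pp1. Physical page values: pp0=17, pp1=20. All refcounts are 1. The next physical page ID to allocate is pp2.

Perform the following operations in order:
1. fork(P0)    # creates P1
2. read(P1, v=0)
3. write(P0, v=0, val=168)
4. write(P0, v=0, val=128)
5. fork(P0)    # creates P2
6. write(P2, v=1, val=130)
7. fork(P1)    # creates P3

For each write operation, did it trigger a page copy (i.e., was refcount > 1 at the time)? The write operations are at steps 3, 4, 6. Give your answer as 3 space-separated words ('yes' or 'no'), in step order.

Op 1: fork(P0) -> P1. 2 ppages; refcounts: pp0:2 pp1:2
Op 2: read(P1, v0) -> 17. No state change.
Op 3: write(P0, v0, 168). refcount(pp0)=2>1 -> COPY to pp2. 3 ppages; refcounts: pp0:1 pp1:2 pp2:1
Op 4: write(P0, v0, 128). refcount(pp2)=1 -> write in place. 3 ppages; refcounts: pp0:1 pp1:2 pp2:1
Op 5: fork(P0) -> P2. 3 ppages; refcounts: pp0:1 pp1:3 pp2:2
Op 6: write(P2, v1, 130). refcount(pp1)=3>1 -> COPY to pp3. 4 ppages; refcounts: pp0:1 pp1:2 pp2:2 pp3:1
Op 7: fork(P1) -> P3. 4 ppages; refcounts: pp0:2 pp1:3 pp2:2 pp3:1

yes no yes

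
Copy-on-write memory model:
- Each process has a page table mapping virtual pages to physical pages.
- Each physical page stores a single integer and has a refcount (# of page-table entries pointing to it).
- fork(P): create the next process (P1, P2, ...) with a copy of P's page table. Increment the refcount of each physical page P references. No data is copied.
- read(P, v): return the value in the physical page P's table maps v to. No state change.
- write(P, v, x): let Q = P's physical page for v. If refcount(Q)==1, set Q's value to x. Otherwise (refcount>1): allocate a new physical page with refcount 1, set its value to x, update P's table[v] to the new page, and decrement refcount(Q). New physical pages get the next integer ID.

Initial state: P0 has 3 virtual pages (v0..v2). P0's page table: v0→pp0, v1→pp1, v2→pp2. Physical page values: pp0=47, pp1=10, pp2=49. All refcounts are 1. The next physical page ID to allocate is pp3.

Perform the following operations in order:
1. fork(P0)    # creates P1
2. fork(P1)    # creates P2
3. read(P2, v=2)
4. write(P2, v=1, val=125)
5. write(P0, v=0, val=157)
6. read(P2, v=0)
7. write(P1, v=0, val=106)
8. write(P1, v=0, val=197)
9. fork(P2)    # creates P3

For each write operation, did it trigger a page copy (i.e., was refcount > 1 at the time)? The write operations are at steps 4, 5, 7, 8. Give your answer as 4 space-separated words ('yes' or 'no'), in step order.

Op 1: fork(P0) -> P1. 3 ppages; refcounts: pp0:2 pp1:2 pp2:2
Op 2: fork(P1) -> P2. 3 ppages; refcounts: pp0:3 pp1:3 pp2:3
Op 3: read(P2, v2) -> 49. No state change.
Op 4: write(P2, v1, 125). refcount(pp1)=3>1 -> COPY to pp3. 4 ppages; refcounts: pp0:3 pp1:2 pp2:3 pp3:1
Op 5: write(P0, v0, 157). refcount(pp0)=3>1 -> COPY to pp4. 5 ppages; refcounts: pp0:2 pp1:2 pp2:3 pp3:1 pp4:1
Op 6: read(P2, v0) -> 47. No state change.
Op 7: write(P1, v0, 106). refcount(pp0)=2>1 -> COPY to pp5. 6 ppages; refcounts: pp0:1 pp1:2 pp2:3 pp3:1 pp4:1 pp5:1
Op 8: write(P1, v0, 197). refcount(pp5)=1 -> write in place. 6 ppages; refcounts: pp0:1 pp1:2 pp2:3 pp3:1 pp4:1 pp5:1
Op 9: fork(P2) -> P3. 6 ppages; refcounts: pp0:2 pp1:2 pp2:4 pp3:2 pp4:1 pp5:1

yes yes yes no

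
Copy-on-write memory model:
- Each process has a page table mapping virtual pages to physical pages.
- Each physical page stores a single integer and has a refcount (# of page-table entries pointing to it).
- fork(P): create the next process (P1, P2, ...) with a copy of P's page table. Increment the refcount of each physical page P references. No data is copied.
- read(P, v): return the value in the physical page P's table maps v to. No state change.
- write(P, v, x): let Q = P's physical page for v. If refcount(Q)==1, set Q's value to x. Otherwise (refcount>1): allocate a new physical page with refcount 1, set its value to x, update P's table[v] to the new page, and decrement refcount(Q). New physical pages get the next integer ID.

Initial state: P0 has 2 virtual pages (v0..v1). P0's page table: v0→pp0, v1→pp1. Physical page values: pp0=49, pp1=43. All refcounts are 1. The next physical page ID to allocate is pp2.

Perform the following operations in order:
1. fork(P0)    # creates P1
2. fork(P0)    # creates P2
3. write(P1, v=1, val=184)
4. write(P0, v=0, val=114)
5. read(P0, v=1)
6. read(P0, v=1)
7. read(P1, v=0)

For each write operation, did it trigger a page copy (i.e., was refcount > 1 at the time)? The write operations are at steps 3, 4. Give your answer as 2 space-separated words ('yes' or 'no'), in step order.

Op 1: fork(P0) -> P1. 2 ppages; refcounts: pp0:2 pp1:2
Op 2: fork(P0) -> P2. 2 ppages; refcounts: pp0:3 pp1:3
Op 3: write(P1, v1, 184). refcount(pp1)=3>1 -> COPY to pp2. 3 ppages; refcounts: pp0:3 pp1:2 pp2:1
Op 4: write(P0, v0, 114). refcount(pp0)=3>1 -> COPY to pp3. 4 ppages; refcounts: pp0:2 pp1:2 pp2:1 pp3:1
Op 5: read(P0, v1) -> 43. No state change.
Op 6: read(P0, v1) -> 43. No state change.
Op 7: read(P1, v0) -> 49. No state change.

yes yes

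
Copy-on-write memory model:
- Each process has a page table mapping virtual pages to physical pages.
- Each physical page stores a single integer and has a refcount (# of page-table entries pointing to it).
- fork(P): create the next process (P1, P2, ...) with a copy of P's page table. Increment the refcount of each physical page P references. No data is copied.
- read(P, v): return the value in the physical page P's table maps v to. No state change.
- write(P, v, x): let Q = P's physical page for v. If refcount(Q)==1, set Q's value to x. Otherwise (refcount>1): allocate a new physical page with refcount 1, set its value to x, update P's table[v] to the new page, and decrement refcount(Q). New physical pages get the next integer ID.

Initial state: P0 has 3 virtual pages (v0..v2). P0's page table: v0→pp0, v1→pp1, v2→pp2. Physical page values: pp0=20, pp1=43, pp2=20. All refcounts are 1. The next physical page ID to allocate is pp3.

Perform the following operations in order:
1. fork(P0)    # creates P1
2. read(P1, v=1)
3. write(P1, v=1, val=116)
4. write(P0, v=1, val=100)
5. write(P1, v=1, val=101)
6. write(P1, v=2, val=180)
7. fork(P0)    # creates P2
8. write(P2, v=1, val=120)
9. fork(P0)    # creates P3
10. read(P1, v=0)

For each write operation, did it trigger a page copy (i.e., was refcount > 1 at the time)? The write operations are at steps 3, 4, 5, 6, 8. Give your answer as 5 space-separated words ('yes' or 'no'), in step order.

Op 1: fork(P0) -> P1. 3 ppages; refcounts: pp0:2 pp1:2 pp2:2
Op 2: read(P1, v1) -> 43. No state change.
Op 3: write(P1, v1, 116). refcount(pp1)=2>1 -> COPY to pp3. 4 ppages; refcounts: pp0:2 pp1:1 pp2:2 pp3:1
Op 4: write(P0, v1, 100). refcount(pp1)=1 -> write in place. 4 ppages; refcounts: pp0:2 pp1:1 pp2:2 pp3:1
Op 5: write(P1, v1, 101). refcount(pp3)=1 -> write in place. 4 ppages; refcounts: pp0:2 pp1:1 pp2:2 pp3:1
Op 6: write(P1, v2, 180). refcount(pp2)=2>1 -> COPY to pp4. 5 ppages; refcounts: pp0:2 pp1:1 pp2:1 pp3:1 pp4:1
Op 7: fork(P0) -> P2. 5 ppages; refcounts: pp0:3 pp1:2 pp2:2 pp3:1 pp4:1
Op 8: write(P2, v1, 120). refcount(pp1)=2>1 -> COPY to pp5. 6 ppages; refcounts: pp0:3 pp1:1 pp2:2 pp3:1 pp4:1 pp5:1
Op 9: fork(P0) -> P3. 6 ppages; refcounts: pp0:4 pp1:2 pp2:3 pp3:1 pp4:1 pp5:1
Op 10: read(P1, v0) -> 20. No state change.

yes no no yes yes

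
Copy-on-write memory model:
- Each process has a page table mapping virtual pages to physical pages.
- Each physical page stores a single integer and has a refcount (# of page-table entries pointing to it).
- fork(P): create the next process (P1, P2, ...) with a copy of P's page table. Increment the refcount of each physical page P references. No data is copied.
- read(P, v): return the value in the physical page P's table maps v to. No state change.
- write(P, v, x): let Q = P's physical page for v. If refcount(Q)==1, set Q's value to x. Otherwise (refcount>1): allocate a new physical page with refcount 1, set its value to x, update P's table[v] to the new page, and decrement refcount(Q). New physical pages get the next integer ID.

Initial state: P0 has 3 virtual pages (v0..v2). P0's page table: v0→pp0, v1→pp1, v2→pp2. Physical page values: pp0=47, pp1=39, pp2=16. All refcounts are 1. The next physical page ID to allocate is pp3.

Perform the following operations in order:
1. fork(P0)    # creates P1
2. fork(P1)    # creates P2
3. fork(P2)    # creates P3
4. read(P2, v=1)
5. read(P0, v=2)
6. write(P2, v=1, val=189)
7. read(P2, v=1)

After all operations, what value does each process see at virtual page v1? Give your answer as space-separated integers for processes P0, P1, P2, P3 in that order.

Answer: 39 39 189 39

Derivation:
Op 1: fork(P0) -> P1. 3 ppages; refcounts: pp0:2 pp1:2 pp2:2
Op 2: fork(P1) -> P2. 3 ppages; refcounts: pp0:3 pp1:3 pp2:3
Op 3: fork(P2) -> P3. 3 ppages; refcounts: pp0:4 pp1:4 pp2:4
Op 4: read(P2, v1) -> 39. No state change.
Op 5: read(P0, v2) -> 16. No state change.
Op 6: write(P2, v1, 189). refcount(pp1)=4>1 -> COPY to pp3. 4 ppages; refcounts: pp0:4 pp1:3 pp2:4 pp3:1
Op 7: read(P2, v1) -> 189. No state change.
P0: v1 -> pp1 = 39
P1: v1 -> pp1 = 39
P2: v1 -> pp3 = 189
P3: v1 -> pp1 = 39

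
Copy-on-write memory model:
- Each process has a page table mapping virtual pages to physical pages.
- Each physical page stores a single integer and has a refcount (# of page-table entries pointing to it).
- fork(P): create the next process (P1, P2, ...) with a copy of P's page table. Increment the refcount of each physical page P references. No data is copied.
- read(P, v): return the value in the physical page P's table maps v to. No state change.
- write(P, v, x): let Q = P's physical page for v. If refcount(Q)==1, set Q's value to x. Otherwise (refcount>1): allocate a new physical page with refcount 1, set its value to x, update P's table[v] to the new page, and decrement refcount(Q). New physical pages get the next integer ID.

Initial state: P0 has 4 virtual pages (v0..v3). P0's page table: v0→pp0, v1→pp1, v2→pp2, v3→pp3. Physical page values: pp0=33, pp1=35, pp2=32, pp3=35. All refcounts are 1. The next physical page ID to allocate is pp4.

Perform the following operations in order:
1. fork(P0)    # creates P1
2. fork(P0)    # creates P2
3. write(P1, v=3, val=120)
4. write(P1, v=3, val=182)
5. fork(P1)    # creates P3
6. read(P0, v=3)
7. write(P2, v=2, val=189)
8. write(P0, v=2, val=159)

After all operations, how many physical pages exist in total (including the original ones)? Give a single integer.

Answer: 7

Derivation:
Op 1: fork(P0) -> P1. 4 ppages; refcounts: pp0:2 pp1:2 pp2:2 pp3:2
Op 2: fork(P0) -> P2. 4 ppages; refcounts: pp0:3 pp1:3 pp2:3 pp3:3
Op 3: write(P1, v3, 120). refcount(pp3)=3>1 -> COPY to pp4. 5 ppages; refcounts: pp0:3 pp1:3 pp2:3 pp3:2 pp4:1
Op 4: write(P1, v3, 182). refcount(pp4)=1 -> write in place. 5 ppages; refcounts: pp0:3 pp1:3 pp2:3 pp3:2 pp4:1
Op 5: fork(P1) -> P3. 5 ppages; refcounts: pp0:4 pp1:4 pp2:4 pp3:2 pp4:2
Op 6: read(P0, v3) -> 35. No state change.
Op 7: write(P2, v2, 189). refcount(pp2)=4>1 -> COPY to pp5. 6 ppages; refcounts: pp0:4 pp1:4 pp2:3 pp3:2 pp4:2 pp5:1
Op 8: write(P0, v2, 159). refcount(pp2)=3>1 -> COPY to pp6. 7 ppages; refcounts: pp0:4 pp1:4 pp2:2 pp3:2 pp4:2 pp5:1 pp6:1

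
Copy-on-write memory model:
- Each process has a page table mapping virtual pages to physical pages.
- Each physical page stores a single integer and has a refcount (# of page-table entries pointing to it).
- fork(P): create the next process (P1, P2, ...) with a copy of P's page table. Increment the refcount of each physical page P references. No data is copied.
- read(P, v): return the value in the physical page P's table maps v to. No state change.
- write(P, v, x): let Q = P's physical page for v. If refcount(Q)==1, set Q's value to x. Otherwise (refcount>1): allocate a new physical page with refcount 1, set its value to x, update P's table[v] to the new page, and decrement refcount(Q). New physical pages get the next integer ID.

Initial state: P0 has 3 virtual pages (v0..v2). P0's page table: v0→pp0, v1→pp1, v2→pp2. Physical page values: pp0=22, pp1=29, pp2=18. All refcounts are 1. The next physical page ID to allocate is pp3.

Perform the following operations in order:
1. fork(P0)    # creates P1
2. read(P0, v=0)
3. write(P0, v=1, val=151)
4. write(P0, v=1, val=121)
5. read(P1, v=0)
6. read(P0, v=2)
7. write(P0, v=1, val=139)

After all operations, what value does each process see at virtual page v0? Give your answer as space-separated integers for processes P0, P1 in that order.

Op 1: fork(P0) -> P1. 3 ppages; refcounts: pp0:2 pp1:2 pp2:2
Op 2: read(P0, v0) -> 22. No state change.
Op 3: write(P0, v1, 151). refcount(pp1)=2>1 -> COPY to pp3. 4 ppages; refcounts: pp0:2 pp1:1 pp2:2 pp3:1
Op 4: write(P0, v1, 121). refcount(pp3)=1 -> write in place. 4 ppages; refcounts: pp0:2 pp1:1 pp2:2 pp3:1
Op 5: read(P1, v0) -> 22. No state change.
Op 6: read(P0, v2) -> 18. No state change.
Op 7: write(P0, v1, 139). refcount(pp3)=1 -> write in place. 4 ppages; refcounts: pp0:2 pp1:1 pp2:2 pp3:1
P0: v0 -> pp0 = 22
P1: v0 -> pp0 = 22

Answer: 22 22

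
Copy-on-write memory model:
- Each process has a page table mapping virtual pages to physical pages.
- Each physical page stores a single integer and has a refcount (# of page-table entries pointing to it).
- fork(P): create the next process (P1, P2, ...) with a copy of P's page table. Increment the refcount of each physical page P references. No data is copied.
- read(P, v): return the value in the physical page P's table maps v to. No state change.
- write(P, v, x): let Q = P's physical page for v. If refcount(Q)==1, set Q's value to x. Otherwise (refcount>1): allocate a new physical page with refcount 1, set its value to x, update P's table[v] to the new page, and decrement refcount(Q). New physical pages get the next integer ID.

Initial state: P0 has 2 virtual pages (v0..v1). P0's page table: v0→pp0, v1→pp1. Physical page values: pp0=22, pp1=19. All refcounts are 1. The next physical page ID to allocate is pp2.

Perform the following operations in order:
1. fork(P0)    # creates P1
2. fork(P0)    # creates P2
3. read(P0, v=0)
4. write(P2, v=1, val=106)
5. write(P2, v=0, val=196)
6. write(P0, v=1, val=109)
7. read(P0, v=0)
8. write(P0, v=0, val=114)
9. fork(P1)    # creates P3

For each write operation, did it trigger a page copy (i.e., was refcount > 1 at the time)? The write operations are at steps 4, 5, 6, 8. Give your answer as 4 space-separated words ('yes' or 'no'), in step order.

Op 1: fork(P0) -> P1. 2 ppages; refcounts: pp0:2 pp1:2
Op 2: fork(P0) -> P2. 2 ppages; refcounts: pp0:3 pp1:3
Op 3: read(P0, v0) -> 22. No state change.
Op 4: write(P2, v1, 106). refcount(pp1)=3>1 -> COPY to pp2. 3 ppages; refcounts: pp0:3 pp1:2 pp2:1
Op 5: write(P2, v0, 196). refcount(pp0)=3>1 -> COPY to pp3. 4 ppages; refcounts: pp0:2 pp1:2 pp2:1 pp3:1
Op 6: write(P0, v1, 109). refcount(pp1)=2>1 -> COPY to pp4. 5 ppages; refcounts: pp0:2 pp1:1 pp2:1 pp3:1 pp4:1
Op 7: read(P0, v0) -> 22. No state change.
Op 8: write(P0, v0, 114). refcount(pp0)=2>1 -> COPY to pp5. 6 ppages; refcounts: pp0:1 pp1:1 pp2:1 pp3:1 pp4:1 pp5:1
Op 9: fork(P1) -> P3. 6 ppages; refcounts: pp0:2 pp1:2 pp2:1 pp3:1 pp4:1 pp5:1

yes yes yes yes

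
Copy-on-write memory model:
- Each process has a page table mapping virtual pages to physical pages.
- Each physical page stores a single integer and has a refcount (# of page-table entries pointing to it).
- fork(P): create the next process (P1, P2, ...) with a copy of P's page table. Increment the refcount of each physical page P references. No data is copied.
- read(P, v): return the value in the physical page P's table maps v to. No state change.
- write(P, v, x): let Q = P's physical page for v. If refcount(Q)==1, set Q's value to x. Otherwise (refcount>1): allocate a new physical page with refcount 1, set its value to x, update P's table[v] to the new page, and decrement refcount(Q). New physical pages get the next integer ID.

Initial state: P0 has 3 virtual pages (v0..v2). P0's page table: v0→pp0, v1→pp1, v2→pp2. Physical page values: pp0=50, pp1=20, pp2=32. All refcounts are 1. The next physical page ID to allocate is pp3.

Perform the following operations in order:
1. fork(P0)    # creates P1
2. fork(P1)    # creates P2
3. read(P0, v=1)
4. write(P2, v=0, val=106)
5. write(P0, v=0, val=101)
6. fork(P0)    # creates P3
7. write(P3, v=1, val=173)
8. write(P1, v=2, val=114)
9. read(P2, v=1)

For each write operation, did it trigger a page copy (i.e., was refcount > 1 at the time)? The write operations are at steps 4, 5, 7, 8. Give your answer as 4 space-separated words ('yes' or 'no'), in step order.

Op 1: fork(P0) -> P1. 3 ppages; refcounts: pp0:2 pp1:2 pp2:2
Op 2: fork(P1) -> P2. 3 ppages; refcounts: pp0:3 pp1:3 pp2:3
Op 3: read(P0, v1) -> 20. No state change.
Op 4: write(P2, v0, 106). refcount(pp0)=3>1 -> COPY to pp3. 4 ppages; refcounts: pp0:2 pp1:3 pp2:3 pp3:1
Op 5: write(P0, v0, 101). refcount(pp0)=2>1 -> COPY to pp4. 5 ppages; refcounts: pp0:1 pp1:3 pp2:3 pp3:1 pp4:1
Op 6: fork(P0) -> P3. 5 ppages; refcounts: pp0:1 pp1:4 pp2:4 pp3:1 pp4:2
Op 7: write(P3, v1, 173). refcount(pp1)=4>1 -> COPY to pp5. 6 ppages; refcounts: pp0:1 pp1:3 pp2:4 pp3:1 pp4:2 pp5:1
Op 8: write(P1, v2, 114). refcount(pp2)=4>1 -> COPY to pp6. 7 ppages; refcounts: pp0:1 pp1:3 pp2:3 pp3:1 pp4:2 pp5:1 pp6:1
Op 9: read(P2, v1) -> 20. No state change.

yes yes yes yes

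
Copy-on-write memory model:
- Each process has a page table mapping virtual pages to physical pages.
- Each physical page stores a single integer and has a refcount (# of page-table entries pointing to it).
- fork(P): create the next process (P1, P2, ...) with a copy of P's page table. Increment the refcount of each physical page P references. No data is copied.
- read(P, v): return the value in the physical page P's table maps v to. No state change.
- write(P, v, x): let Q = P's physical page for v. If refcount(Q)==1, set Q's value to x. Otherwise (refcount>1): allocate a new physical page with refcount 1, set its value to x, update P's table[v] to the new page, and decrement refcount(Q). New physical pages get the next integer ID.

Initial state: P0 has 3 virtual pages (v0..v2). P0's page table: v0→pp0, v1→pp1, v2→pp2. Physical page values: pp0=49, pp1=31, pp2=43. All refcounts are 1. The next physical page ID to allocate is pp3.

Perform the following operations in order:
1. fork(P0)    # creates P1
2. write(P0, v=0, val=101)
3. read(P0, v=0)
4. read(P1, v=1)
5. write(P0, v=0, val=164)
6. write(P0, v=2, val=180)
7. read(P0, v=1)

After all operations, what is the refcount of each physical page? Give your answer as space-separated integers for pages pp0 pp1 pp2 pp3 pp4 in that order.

Op 1: fork(P0) -> P1. 3 ppages; refcounts: pp0:2 pp1:2 pp2:2
Op 2: write(P0, v0, 101). refcount(pp0)=2>1 -> COPY to pp3. 4 ppages; refcounts: pp0:1 pp1:2 pp2:2 pp3:1
Op 3: read(P0, v0) -> 101. No state change.
Op 4: read(P1, v1) -> 31. No state change.
Op 5: write(P0, v0, 164). refcount(pp3)=1 -> write in place. 4 ppages; refcounts: pp0:1 pp1:2 pp2:2 pp3:1
Op 6: write(P0, v2, 180). refcount(pp2)=2>1 -> COPY to pp4. 5 ppages; refcounts: pp0:1 pp1:2 pp2:1 pp3:1 pp4:1
Op 7: read(P0, v1) -> 31. No state change.

Answer: 1 2 1 1 1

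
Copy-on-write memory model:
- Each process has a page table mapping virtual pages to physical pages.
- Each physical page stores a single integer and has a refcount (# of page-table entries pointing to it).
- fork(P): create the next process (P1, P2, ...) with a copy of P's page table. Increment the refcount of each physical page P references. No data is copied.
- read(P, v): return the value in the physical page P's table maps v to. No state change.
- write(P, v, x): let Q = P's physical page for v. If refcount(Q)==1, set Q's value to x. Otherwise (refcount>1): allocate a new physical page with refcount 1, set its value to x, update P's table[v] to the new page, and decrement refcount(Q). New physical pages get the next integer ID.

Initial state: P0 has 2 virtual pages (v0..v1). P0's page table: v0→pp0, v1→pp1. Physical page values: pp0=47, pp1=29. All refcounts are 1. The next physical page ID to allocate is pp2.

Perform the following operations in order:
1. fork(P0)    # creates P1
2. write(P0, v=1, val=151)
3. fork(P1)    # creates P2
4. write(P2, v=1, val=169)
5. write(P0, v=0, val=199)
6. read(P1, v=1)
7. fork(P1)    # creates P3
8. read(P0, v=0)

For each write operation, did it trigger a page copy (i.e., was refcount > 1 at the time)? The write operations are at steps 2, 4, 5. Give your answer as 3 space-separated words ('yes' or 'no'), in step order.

Op 1: fork(P0) -> P1. 2 ppages; refcounts: pp0:2 pp1:2
Op 2: write(P0, v1, 151). refcount(pp1)=2>1 -> COPY to pp2. 3 ppages; refcounts: pp0:2 pp1:1 pp2:1
Op 3: fork(P1) -> P2. 3 ppages; refcounts: pp0:3 pp1:2 pp2:1
Op 4: write(P2, v1, 169). refcount(pp1)=2>1 -> COPY to pp3. 4 ppages; refcounts: pp0:3 pp1:1 pp2:1 pp3:1
Op 5: write(P0, v0, 199). refcount(pp0)=3>1 -> COPY to pp4. 5 ppages; refcounts: pp0:2 pp1:1 pp2:1 pp3:1 pp4:1
Op 6: read(P1, v1) -> 29. No state change.
Op 7: fork(P1) -> P3. 5 ppages; refcounts: pp0:3 pp1:2 pp2:1 pp3:1 pp4:1
Op 8: read(P0, v0) -> 199. No state change.

yes yes yes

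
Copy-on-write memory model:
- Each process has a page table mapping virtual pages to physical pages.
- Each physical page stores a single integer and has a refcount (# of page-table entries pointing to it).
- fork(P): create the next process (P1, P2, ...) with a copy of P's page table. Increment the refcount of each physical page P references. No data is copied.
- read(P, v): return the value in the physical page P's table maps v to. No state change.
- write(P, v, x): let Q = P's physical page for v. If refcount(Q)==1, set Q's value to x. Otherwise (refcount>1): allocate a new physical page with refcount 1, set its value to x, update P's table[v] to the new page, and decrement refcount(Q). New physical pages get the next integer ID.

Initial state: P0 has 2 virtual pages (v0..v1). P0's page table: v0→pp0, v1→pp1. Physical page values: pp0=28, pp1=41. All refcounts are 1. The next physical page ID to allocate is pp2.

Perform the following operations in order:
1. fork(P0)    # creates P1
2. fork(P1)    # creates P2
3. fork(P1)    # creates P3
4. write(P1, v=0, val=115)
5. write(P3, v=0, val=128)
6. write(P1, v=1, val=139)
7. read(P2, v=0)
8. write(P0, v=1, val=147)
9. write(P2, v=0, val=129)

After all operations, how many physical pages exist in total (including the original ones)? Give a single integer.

Op 1: fork(P0) -> P1. 2 ppages; refcounts: pp0:2 pp1:2
Op 2: fork(P1) -> P2. 2 ppages; refcounts: pp0:3 pp1:3
Op 3: fork(P1) -> P3. 2 ppages; refcounts: pp0:4 pp1:4
Op 4: write(P1, v0, 115). refcount(pp0)=4>1 -> COPY to pp2. 3 ppages; refcounts: pp0:3 pp1:4 pp2:1
Op 5: write(P3, v0, 128). refcount(pp0)=3>1 -> COPY to pp3. 4 ppages; refcounts: pp0:2 pp1:4 pp2:1 pp3:1
Op 6: write(P1, v1, 139). refcount(pp1)=4>1 -> COPY to pp4. 5 ppages; refcounts: pp0:2 pp1:3 pp2:1 pp3:1 pp4:1
Op 7: read(P2, v0) -> 28. No state change.
Op 8: write(P0, v1, 147). refcount(pp1)=3>1 -> COPY to pp5. 6 ppages; refcounts: pp0:2 pp1:2 pp2:1 pp3:1 pp4:1 pp5:1
Op 9: write(P2, v0, 129). refcount(pp0)=2>1 -> COPY to pp6. 7 ppages; refcounts: pp0:1 pp1:2 pp2:1 pp3:1 pp4:1 pp5:1 pp6:1

Answer: 7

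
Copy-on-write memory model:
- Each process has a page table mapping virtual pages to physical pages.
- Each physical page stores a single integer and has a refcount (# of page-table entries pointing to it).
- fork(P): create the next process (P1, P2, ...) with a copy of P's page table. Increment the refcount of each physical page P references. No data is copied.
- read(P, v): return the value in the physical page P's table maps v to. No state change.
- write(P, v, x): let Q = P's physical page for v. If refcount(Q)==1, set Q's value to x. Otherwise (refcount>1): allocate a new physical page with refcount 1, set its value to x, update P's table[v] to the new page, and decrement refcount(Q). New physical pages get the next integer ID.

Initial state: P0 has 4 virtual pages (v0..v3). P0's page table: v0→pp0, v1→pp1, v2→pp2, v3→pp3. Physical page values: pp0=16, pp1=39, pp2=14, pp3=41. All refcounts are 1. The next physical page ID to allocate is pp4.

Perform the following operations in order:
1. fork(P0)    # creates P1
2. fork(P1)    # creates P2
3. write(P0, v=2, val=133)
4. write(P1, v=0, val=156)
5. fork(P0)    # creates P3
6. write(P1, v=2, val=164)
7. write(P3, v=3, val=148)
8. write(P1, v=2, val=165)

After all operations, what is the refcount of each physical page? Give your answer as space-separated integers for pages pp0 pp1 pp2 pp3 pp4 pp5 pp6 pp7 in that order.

Op 1: fork(P0) -> P1. 4 ppages; refcounts: pp0:2 pp1:2 pp2:2 pp3:2
Op 2: fork(P1) -> P2. 4 ppages; refcounts: pp0:3 pp1:3 pp2:3 pp3:3
Op 3: write(P0, v2, 133). refcount(pp2)=3>1 -> COPY to pp4. 5 ppages; refcounts: pp0:3 pp1:3 pp2:2 pp3:3 pp4:1
Op 4: write(P1, v0, 156). refcount(pp0)=3>1 -> COPY to pp5. 6 ppages; refcounts: pp0:2 pp1:3 pp2:2 pp3:3 pp4:1 pp5:1
Op 5: fork(P0) -> P3. 6 ppages; refcounts: pp0:3 pp1:4 pp2:2 pp3:4 pp4:2 pp5:1
Op 6: write(P1, v2, 164). refcount(pp2)=2>1 -> COPY to pp6. 7 ppages; refcounts: pp0:3 pp1:4 pp2:1 pp3:4 pp4:2 pp5:1 pp6:1
Op 7: write(P3, v3, 148). refcount(pp3)=4>1 -> COPY to pp7. 8 ppages; refcounts: pp0:3 pp1:4 pp2:1 pp3:3 pp4:2 pp5:1 pp6:1 pp7:1
Op 8: write(P1, v2, 165). refcount(pp6)=1 -> write in place. 8 ppages; refcounts: pp0:3 pp1:4 pp2:1 pp3:3 pp4:2 pp5:1 pp6:1 pp7:1

Answer: 3 4 1 3 2 1 1 1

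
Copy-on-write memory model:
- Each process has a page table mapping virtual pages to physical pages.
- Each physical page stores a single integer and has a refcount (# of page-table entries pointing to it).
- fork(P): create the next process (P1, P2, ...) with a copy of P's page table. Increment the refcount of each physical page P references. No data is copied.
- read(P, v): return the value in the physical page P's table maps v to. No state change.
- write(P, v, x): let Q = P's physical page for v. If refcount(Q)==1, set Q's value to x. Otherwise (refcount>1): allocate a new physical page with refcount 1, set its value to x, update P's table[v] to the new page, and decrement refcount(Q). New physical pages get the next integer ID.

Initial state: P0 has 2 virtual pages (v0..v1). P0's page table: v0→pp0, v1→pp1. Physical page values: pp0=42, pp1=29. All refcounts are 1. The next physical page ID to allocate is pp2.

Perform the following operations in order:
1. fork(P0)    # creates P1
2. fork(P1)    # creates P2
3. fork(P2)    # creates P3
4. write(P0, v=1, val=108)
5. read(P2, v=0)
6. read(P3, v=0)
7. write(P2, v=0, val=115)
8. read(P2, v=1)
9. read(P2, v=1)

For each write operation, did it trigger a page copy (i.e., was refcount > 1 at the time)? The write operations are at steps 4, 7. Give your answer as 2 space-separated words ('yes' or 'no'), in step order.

Op 1: fork(P0) -> P1. 2 ppages; refcounts: pp0:2 pp1:2
Op 2: fork(P1) -> P2. 2 ppages; refcounts: pp0:3 pp1:3
Op 3: fork(P2) -> P3. 2 ppages; refcounts: pp0:4 pp1:4
Op 4: write(P0, v1, 108). refcount(pp1)=4>1 -> COPY to pp2. 3 ppages; refcounts: pp0:4 pp1:3 pp2:1
Op 5: read(P2, v0) -> 42. No state change.
Op 6: read(P3, v0) -> 42. No state change.
Op 7: write(P2, v0, 115). refcount(pp0)=4>1 -> COPY to pp3. 4 ppages; refcounts: pp0:3 pp1:3 pp2:1 pp3:1
Op 8: read(P2, v1) -> 29. No state change.
Op 9: read(P2, v1) -> 29. No state change.

yes yes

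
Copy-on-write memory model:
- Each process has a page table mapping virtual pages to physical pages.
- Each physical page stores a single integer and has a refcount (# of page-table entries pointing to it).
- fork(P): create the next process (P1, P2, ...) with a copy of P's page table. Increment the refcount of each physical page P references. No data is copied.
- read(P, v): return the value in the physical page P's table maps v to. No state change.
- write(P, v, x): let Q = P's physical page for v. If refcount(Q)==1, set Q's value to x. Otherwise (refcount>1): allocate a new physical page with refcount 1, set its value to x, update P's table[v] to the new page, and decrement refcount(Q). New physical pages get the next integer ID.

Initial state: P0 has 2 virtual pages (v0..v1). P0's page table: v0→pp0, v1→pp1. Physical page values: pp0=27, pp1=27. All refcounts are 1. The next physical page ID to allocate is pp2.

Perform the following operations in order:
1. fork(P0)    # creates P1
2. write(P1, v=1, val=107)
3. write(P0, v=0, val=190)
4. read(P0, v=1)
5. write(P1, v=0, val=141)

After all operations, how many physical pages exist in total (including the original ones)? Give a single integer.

Answer: 4

Derivation:
Op 1: fork(P0) -> P1. 2 ppages; refcounts: pp0:2 pp1:2
Op 2: write(P1, v1, 107). refcount(pp1)=2>1 -> COPY to pp2. 3 ppages; refcounts: pp0:2 pp1:1 pp2:1
Op 3: write(P0, v0, 190). refcount(pp0)=2>1 -> COPY to pp3. 4 ppages; refcounts: pp0:1 pp1:1 pp2:1 pp3:1
Op 4: read(P0, v1) -> 27. No state change.
Op 5: write(P1, v0, 141). refcount(pp0)=1 -> write in place. 4 ppages; refcounts: pp0:1 pp1:1 pp2:1 pp3:1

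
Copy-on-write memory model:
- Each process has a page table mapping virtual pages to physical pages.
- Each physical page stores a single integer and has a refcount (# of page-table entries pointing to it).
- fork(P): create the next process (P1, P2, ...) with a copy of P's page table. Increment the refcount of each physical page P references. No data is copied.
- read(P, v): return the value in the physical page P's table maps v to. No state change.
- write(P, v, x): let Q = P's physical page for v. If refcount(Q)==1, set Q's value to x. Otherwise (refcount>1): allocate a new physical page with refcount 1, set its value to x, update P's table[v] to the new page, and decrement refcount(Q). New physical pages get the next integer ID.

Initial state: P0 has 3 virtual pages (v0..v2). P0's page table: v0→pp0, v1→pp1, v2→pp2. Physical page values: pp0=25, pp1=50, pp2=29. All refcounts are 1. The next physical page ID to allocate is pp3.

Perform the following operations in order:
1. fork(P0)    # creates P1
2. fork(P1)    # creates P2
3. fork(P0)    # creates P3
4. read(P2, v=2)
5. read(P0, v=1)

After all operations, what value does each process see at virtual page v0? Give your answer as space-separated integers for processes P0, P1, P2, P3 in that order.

Op 1: fork(P0) -> P1. 3 ppages; refcounts: pp0:2 pp1:2 pp2:2
Op 2: fork(P1) -> P2. 3 ppages; refcounts: pp0:3 pp1:3 pp2:3
Op 3: fork(P0) -> P3. 3 ppages; refcounts: pp0:4 pp1:4 pp2:4
Op 4: read(P2, v2) -> 29. No state change.
Op 5: read(P0, v1) -> 50. No state change.
P0: v0 -> pp0 = 25
P1: v0 -> pp0 = 25
P2: v0 -> pp0 = 25
P3: v0 -> pp0 = 25

Answer: 25 25 25 25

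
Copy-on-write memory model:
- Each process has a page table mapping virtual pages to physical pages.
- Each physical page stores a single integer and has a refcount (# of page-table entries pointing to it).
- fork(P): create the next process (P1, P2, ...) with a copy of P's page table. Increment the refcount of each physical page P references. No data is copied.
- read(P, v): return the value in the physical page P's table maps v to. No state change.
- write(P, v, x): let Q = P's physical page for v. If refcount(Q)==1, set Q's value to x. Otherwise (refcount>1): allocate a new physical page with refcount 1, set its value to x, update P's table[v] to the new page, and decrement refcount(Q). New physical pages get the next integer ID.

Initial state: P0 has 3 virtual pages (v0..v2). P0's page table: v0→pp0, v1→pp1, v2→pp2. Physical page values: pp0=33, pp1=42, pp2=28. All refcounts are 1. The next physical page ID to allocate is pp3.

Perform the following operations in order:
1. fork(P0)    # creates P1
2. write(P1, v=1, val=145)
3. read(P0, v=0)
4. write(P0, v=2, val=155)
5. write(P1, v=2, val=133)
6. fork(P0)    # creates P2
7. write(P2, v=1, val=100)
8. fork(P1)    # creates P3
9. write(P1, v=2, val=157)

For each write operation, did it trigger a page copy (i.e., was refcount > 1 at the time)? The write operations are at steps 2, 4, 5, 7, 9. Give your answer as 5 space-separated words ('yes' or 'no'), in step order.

Op 1: fork(P0) -> P1. 3 ppages; refcounts: pp0:2 pp1:2 pp2:2
Op 2: write(P1, v1, 145). refcount(pp1)=2>1 -> COPY to pp3. 4 ppages; refcounts: pp0:2 pp1:1 pp2:2 pp3:1
Op 3: read(P0, v0) -> 33. No state change.
Op 4: write(P0, v2, 155). refcount(pp2)=2>1 -> COPY to pp4. 5 ppages; refcounts: pp0:2 pp1:1 pp2:1 pp3:1 pp4:1
Op 5: write(P1, v2, 133). refcount(pp2)=1 -> write in place. 5 ppages; refcounts: pp0:2 pp1:1 pp2:1 pp3:1 pp4:1
Op 6: fork(P0) -> P2. 5 ppages; refcounts: pp0:3 pp1:2 pp2:1 pp3:1 pp4:2
Op 7: write(P2, v1, 100). refcount(pp1)=2>1 -> COPY to pp5. 6 ppages; refcounts: pp0:3 pp1:1 pp2:1 pp3:1 pp4:2 pp5:1
Op 8: fork(P1) -> P3. 6 ppages; refcounts: pp0:4 pp1:1 pp2:2 pp3:2 pp4:2 pp5:1
Op 9: write(P1, v2, 157). refcount(pp2)=2>1 -> COPY to pp6. 7 ppages; refcounts: pp0:4 pp1:1 pp2:1 pp3:2 pp4:2 pp5:1 pp6:1

yes yes no yes yes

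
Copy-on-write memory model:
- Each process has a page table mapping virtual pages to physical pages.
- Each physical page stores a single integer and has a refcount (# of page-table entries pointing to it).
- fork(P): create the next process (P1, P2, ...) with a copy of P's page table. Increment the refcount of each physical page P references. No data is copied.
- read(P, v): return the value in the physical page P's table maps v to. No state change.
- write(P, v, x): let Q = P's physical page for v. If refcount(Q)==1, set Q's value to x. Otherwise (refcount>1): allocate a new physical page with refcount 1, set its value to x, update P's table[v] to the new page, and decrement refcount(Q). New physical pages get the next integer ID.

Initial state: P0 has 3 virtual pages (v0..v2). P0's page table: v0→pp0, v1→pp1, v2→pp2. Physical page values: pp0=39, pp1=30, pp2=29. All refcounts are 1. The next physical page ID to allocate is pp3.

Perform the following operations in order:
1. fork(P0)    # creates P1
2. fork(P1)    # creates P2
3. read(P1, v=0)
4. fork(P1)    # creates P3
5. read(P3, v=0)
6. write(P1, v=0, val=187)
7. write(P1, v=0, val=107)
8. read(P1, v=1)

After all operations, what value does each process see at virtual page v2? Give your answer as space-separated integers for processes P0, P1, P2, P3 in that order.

Op 1: fork(P0) -> P1. 3 ppages; refcounts: pp0:2 pp1:2 pp2:2
Op 2: fork(P1) -> P2. 3 ppages; refcounts: pp0:3 pp1:3 pp2:3
Op 3: read(P1, v0) -> 39. No state change.
Op 4: fork(P1) -> P3. 3 ppages; refcounts: pp0:4 pp1:4 pp2:4
Op 5: read(P3, v0) -> 39. No state change.
Op 6: write(P1, v0, 187). refcount(pp0)=4>1 -> COPY to pp3. 4 ppages; refcounts: pp0:3 pp1:4 pp2:4 pp3:1
Op 7: write(P1, v0, 107). refcount(pp3)=1 -> write in place. 4 ppages; refcounts: pp0:3 pp1:4 pp2:4 pp3:1
Op 8: read(P1, v1) -> 30. No state change.
P0: v2 -> pp2 = 29
P1: v2 -> pp2 = 29
P2: v2 -> pp2 = 29
P3: v2 -> pp2 = 29

Answer: 29 29 29 29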